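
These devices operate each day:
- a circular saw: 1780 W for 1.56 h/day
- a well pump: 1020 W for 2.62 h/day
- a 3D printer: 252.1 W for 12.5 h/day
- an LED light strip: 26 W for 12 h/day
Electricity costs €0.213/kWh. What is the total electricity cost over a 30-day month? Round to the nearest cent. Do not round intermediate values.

circular saw: 1780 W × 1.56 h × 30 d = 83,304 Wh = 83.3 kWh
well pump: 1020 W × 2.62 h × 30 d = 80,172 Wh = 80.17 kWh
3D printer: 252.1 W × 12.5 h × 30 d = 94,538 Wh = 94.54 kWh
LED light strip: 26 W × 12 h × 30 d = 9,360 Wh = 9.36 kWh
Total energy = 83.3 + 80.17 + 94.54 + 9.36 = 267.4 kWh
Cost = 267.4 kWh × €0.213 = €56.95

€56.95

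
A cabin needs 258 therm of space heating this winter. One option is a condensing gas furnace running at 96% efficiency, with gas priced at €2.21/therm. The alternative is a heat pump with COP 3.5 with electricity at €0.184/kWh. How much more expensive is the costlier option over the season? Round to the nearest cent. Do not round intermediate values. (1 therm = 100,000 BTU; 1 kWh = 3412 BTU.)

Heat load = 258 therm × 100,000 = 25,800,000 BTU
Gas: input = 25,800,000 / 0.96 = 26,875,000 BTU = 268.8 therm → 268.8 × €2.21 = €593.94
Heat pump: 25,800,000 BTU / 3412 = 7,562 kWh heat; / 3.5 = 2,160 kWh in → × €0.184 = €397.52
Difference = |€593.94 − €397.52| = €196.42

€196.42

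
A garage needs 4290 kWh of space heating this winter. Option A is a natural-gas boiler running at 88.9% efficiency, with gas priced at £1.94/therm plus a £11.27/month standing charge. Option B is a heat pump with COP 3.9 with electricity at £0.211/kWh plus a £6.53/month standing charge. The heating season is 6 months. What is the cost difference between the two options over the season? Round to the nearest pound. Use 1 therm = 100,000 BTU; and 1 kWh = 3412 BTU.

Heat load = 4290 kWh × 3412 = 14,637,480 BTU
Gas: input = 14,637,480 / 0.889 = 16,465,107 BTU = 164.7 therm → 164.7 × £1.94 = £319.42; + 6 × £11.27 standing = £387.04
Heat pump: 14,637,480 BTU / 3412 = 4,290 kWh heat; / 3.9 = 1,100 kWh in → × £0.211 = £232.10; + 6 × £6.53 standing = £271.28
Difference = |£387.04 − £271.28| = £115.76 ≈ £116

£116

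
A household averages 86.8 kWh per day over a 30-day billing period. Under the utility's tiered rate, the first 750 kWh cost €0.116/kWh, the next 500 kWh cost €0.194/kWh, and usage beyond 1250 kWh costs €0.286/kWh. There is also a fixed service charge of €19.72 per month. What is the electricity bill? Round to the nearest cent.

€590.96

Usage = 86.8 kWh/day × 30 days = 2604 kWh
First 750 kWh × €0.116 = €87.00
Next 500 kWh × €0.194 = €97.00
Remaining 1354 kWh × €0.286 = €387.24
Energy charge = €571.24; + service €19.72 = €590.96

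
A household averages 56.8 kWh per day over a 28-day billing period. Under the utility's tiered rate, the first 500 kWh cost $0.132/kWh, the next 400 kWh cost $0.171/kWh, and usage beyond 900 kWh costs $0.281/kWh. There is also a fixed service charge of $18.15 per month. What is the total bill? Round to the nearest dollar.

$347

Usage = 56.8 kWh/day × 28 days = 1590.4 kWh
First 500 kWh × $0.132 = $66.00
Next 400 kWh × $0.171 = $68.40
Remaining 690.4 kWh × $0.281 = $194.00
Energy charge = $328.40; + service $18.15 = $346.55 ≈ $347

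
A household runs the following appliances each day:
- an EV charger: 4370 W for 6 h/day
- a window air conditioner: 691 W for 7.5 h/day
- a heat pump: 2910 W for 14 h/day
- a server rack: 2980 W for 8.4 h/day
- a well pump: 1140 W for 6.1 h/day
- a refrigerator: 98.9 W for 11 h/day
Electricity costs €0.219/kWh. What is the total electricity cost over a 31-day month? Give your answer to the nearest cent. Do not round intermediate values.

€714.31

EV charger: 4370 W × 6 h × 31 d = 812,820 Wh = 812.8 kWh
window air conditioner: 691 W × 7.5 h × 31 d = 160,658 Wh = 160.7 kWh
heat pump: 2910 W × 14 h × 31 d = 1,262,940 Wh = 1,263 kWh
server rack: 2980 W × 8.4 h × 31 d = 775,992 Wh = 776 kWh
well pump: 1140 W × 6.1 h × 31 d = 215,574 Wh = 215.6 kWh
refrigerator: 98.9 W × 11 h × 31 d = 33,725 Wh = 33.72 kWh
Total energy = 812.8 + 160.7 + 1,263 + 776 + 215.6 + 33.72 = 3,262 kWh
Cost = 3,262 kWh × €0.219 = €714.31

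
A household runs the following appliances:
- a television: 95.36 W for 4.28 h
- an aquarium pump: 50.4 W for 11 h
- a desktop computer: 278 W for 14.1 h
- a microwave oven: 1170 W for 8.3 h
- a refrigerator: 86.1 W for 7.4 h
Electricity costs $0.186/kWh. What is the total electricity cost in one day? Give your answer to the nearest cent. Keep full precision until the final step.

television: 95.36 W × 4.28 h = 408 Wh = 0.4081 kWh
aquarium pump: 50.4 W × 11 h = 554 Wh = 0.5544 kWh
desktop computer: 278 W × 14.1 h = 3,920 Wh = 3.92 kWh
microwave oven: 1170 W × 8.3 h = 9,711 Wh = 9.711 kWh
refrigerator: 86.1 W × 7.4 h = 637 Wh = 0.6371 kWh
Total energy = 0.4081 + 0.5544 + 3.92 + 9.711 + 0.6371 = 15.23 kWh
Cost = 15.23 kWh × $0.186 = $2.83

$2.83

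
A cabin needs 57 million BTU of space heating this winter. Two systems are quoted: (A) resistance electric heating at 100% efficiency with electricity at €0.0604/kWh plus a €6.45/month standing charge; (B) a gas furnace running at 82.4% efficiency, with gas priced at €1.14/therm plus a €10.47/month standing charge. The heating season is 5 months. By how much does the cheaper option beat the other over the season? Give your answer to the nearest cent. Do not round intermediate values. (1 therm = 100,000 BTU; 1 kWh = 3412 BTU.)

€200.33

Heat load = 57 × 10⁶ BTU = 57,000,000 BTU
Gas: input = 57,000,000 / 0.824 = 69,174,757 BTU = 691.7 therm → 691.7 × €1.14 = €788.59; + 5 × €10.47 standing = €840.94
Electric: 57,000,000 BTU / 3412 = 16,710 kWh → × €0.0604 = €1,009.03; + 5 × €6.45 standing = €1,041.28
Difference = |€840.94 − €1,041.28| = €200.33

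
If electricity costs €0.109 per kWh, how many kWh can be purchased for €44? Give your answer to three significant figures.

404 kWh

€44 / €0.109 per kWh = 403.7 kWh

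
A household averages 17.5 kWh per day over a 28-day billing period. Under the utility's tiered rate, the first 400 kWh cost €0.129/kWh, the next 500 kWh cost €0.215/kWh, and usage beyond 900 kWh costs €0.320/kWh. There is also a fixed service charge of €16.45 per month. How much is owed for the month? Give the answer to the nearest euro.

€87

Usage = 17.5 kWh/day × 28 days = 490 kWh
First 400 kWh × €0.129 = €51.60
Next 90 kWh × €0.215 = €19.35
Remaining tier: 0 kWh (not reached)
Energy charge = €70.95; + service €16.45 = €87.40 ≈ €87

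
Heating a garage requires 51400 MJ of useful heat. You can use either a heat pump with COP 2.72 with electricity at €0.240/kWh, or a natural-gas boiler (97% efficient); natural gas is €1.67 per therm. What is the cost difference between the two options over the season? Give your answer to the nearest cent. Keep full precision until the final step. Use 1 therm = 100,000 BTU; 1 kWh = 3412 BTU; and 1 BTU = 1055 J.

€421.13

Heat load = 51400 MJ = 51,400,000,000 J / 1055 = 48,720,379 BTU
Gas: input = 48,720,379 / 0.97 = 50,227,195 BTU = 502.3 therm → 502.3 × €1.67 = €838.79
Heat pump: 48,720,379 BTU / 3412 = 14,280 kWh heat; / 2.72 = 5,250 kWh in → × €0.240 = €1,259.92
Difference = |€838.79 − €1,259.92| = €421.13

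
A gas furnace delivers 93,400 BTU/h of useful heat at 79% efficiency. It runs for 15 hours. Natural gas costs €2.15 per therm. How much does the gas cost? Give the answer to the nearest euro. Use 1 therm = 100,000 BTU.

Heat delivered = 93,400 BTU/h × 15 h = 1,401,000 BTU
Gas input = 1,401,000 / 0.79 = 1,773,418 BTU
= 1,773,418 / 100,000 = 17.73 therm
Cost = 17.73 × €2.15/therm = €38.13 ≈ €38

€38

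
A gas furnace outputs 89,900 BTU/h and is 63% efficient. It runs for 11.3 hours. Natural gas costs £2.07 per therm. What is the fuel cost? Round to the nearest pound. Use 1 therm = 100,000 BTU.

Heat delivered = 89,900 BTU/h × 11.3 h = 1,015,870 BTU
Gas input = 1,015,870 / 0.63 = 1,612,492 BTU
= 1,612,492 / 100,000 = 16.12 therm
Cost = 16.12 × £2.07/therm = £33.38 ≈ £33

£33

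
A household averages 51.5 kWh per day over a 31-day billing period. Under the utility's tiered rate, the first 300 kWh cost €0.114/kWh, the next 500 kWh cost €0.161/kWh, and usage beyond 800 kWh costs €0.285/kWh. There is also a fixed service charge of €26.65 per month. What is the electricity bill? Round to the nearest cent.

€368.35

Usage = 51.5 kWh/day × 31 days = 1596.5 kWh
First 300 kWh × €0.114 = €34.20
Next 500 kWh × €0.161 = €80.50
Remaining 796.5 kWh × €0.285 = €227.00
Energy charge = €341.70; + service €26.65 = €368.35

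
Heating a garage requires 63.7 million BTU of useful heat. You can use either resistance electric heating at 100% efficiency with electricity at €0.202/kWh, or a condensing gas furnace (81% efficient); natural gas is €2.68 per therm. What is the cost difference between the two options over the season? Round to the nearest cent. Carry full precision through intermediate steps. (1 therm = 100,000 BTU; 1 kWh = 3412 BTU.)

€1663.61

Heat load = 63.7 × 10⁶ BTU = 63,700,000 BTU
Gas: input = 63,700,000 / 0.81 = 78,641,975 BTU = 786.4 therm → 786.4 × €2.68 = €2,107.60
Electric: 63,700,000 BTU / 3412 = 18,670 kWh → × €0.202 = €3,771.22
Difference = |€2,107.60 − €3,771.22| = €1,663.61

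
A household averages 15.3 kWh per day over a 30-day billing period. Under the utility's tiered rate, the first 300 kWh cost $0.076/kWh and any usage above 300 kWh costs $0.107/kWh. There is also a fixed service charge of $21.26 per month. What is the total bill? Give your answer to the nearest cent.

$61.07

Usage = 15.3 kWh/day × 30 days = 459 kWh
First 300 kWh × $0.076 = $22.80
Remaining 159 kWh × $0.107 = $17.01
Energy charge = $39.81; + service $21.26 = $61.07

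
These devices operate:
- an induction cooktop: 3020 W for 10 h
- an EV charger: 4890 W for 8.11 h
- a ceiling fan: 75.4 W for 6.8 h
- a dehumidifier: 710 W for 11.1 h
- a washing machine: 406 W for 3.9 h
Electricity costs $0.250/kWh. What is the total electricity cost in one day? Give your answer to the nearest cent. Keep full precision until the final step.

$19.96

induction cooktop: 3020 W × 10 h = 30,200 Wh = 30.2 kWh
EV charger: 4890 W × 8.11 h = 39,658 Wh = 39.66 kWh
ceiling fan: 75.4 W × 6.8 h = 513 Wh = 0.5127 kWh
dehumidifier: 710 W × 11.1 h = 7,881 Wh = 7.881 kWh
washing machine: 406 W × 3.9 h = 1,583 Wh = 1.583 kWh
Total energy = 30.2 + 39.66 + 0.5127 + 7.881 + 1.583 = 79.84 kWh
Cost = 79.84 kWh × $0.250 = $19.96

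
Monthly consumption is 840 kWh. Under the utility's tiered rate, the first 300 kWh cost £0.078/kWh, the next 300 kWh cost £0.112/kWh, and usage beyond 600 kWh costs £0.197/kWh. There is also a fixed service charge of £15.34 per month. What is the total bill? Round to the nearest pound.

First 300 kWh × £0.078 = £23.40
Next 300 kWh × £0.112 = £33.60
Remaining 240 kWh × £0.197 = £47.28
Energy charge = £104.28; + service £15.34 = £119.62 ≈ £120

£120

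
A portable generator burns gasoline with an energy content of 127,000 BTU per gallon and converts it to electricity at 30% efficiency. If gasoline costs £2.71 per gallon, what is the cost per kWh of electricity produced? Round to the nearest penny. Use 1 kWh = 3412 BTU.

£0.24

Electrical output per gallon = 127,000 BTU × 0.30 / 3412 BTU/kWh = 11.17 kWh
Cost per kWh = £2.71 / 11.17 kWh = £0.243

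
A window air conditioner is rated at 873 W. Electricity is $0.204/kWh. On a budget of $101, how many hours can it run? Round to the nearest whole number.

Energy budget = $101 / $0.204 per kWh = 495.1 kWh = 495,098 Wh
Runtime = 495,098 Wh / 873 W = 567.1 h

567 h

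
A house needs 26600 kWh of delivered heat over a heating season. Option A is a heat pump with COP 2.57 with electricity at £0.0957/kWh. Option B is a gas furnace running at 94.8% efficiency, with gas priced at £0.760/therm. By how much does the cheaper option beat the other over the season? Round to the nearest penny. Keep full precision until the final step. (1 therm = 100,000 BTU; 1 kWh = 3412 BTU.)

£262.91

Heat load = 26600 kWh × 3412 = 90,759,200 BTU
Gas: input = 90,759,200 / 0.948 = 95,737,553 BTU = 957.4 therm → 957.4 × £0.760 = £727.61
Heat pump: 90,759,200 BTU / 3412 = 26,600 kWh heat; / 2.57 = 10,350 kWh in → × £0.0957 = £990.51
Difference = |£727.61 − £990.51| = £262.91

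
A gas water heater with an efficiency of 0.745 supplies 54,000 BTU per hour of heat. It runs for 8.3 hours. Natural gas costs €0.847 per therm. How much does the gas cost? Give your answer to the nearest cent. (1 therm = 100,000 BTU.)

Heat delivered = 54,000 BTU/h × 8.3 h = 448,200 BTU
Gas input = 448,200 / 0.745 = 601,611 BTU
= 601,611 / 100,000 = 6.016 therm
Cost = 6.016 × €0.847/therm = €5.10

€5.10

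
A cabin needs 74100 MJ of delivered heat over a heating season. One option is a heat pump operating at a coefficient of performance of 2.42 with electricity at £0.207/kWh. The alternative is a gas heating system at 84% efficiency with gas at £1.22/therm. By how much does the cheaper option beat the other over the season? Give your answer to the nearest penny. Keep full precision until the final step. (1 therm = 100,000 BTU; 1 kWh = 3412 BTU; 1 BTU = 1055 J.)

Heat load = 74100 MJ = 74,100,000,000 J / 1055 = 70,236,967 BTU
Gas: input = 70,236,967 / 0.84 = 83,615,437 BTU = 836.2 therm → 836.2 × £1.22 = £1,020.11
Heat pump: 70,236,967 BTU / 3412 = 20,590 kWh heat; / 2.42 = 8,506 kWh in → × £0.207 = £1,760.81
Difference = |£1,020.11 − £1,760.81| = £740.70

£740.70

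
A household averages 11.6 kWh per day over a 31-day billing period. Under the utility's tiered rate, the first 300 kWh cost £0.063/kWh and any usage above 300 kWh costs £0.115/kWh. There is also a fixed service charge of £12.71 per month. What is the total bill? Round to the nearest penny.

£38.46

Usage = 11.6 kWh/day × 31 days = 359.6 kWh
First 300 kWh × £0.063 = £18.90
Remaining 59.6 kWh × £0.115 = £6.85
Energy charge = £25.75; + service £12.71 = £38.46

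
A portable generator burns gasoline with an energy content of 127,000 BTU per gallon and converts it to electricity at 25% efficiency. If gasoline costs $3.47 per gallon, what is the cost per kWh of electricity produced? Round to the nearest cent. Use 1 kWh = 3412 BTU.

Electrical output per gallon = 127,000 BTU × 0.25 / 3412 BTU/kWh = 9.305 kWh
Cost per kWh = $3.47 / 9.305 kWh = $0.373

$0.37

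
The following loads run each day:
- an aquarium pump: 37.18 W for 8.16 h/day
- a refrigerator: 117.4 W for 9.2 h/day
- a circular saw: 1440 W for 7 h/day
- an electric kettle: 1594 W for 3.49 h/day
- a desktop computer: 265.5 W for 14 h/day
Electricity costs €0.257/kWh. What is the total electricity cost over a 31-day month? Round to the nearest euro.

€165

aquarium pump: 37.18 W × 8.16 h × 31 d = 9,405 Wh = 9.405 kWh
refrigerator: 117.4 W × 9.2 h × 31 d = 33,482 Wh = 33.48 kWh
circular saw: 1440 W × 7 h × 31 d = 312,480 Wh = 312.5 kWh
electric kettle: 1594 W × 3.49 h × 31 d = 172,455 Wh = 172.5 kWh
desktop computer: 265.5 W × 14 h × 31 d = 115,227 Wh = 115.2 kWh
Total energy = 9.405 + 33.48 + 312.5 + 172.5 + 115.2 = 643 kWh
Cost = 643 kWh × €0.257 = €165.26 ≈ €165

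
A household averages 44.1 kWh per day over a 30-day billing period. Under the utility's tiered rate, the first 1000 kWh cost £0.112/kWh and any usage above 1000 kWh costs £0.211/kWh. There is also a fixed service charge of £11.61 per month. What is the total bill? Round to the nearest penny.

£191.76

Usage = 44.1 kWh/day × 30 days = 1323 kWh
First 1000 kWh × £0.112 = £112.00
Remaining 323 kWh × £0.211 = £68.15
Energy charge = £180.15; + service £11.61 = £191.76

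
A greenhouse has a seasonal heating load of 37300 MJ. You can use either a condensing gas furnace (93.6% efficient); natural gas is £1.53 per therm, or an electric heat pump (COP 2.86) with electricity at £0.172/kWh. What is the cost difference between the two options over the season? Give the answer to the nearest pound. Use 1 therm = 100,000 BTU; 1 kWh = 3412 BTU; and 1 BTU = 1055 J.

Heat load = 37300 MJ = 37,300,000,000 J / 1055 = 35,355,450 BTU
Gas: input = 35,355,450 / 0.936 = 37,772,917 BTU = 377.7 therm → 377.7 × £1.53 = £577.93
Heat pump: 35,355,450 BTU / 3412 = 10,360 kWh heat; / 2.86 = 3,623 kWh in → × £0.172 = £623.17
Difference = |£577.93 − £623.17| = £45.25 ≈ £45

£45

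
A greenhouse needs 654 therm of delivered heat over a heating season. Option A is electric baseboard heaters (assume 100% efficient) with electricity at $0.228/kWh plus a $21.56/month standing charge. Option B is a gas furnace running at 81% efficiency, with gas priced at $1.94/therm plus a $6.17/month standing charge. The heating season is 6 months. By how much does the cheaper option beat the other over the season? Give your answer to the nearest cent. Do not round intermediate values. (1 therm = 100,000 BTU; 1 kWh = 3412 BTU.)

Heat load = 654 therm × 100,000 = 65,400,000 BTU
Gas: input = 65,400,000 / 0.81 = 80,740,741 BTU = 807.4 therm → 807.4 × $1.94 = $1,566.37; + 6 × $6.17 standing = $1,603.39
Electric: 65,400,000 BTU / 3412 = 19,170 kWh → × $0.228 = $4,370.22; + 6 × $21.56 standing = $4,499.58
Difference = |$1,603.39 − $4,499.58| = $2,896.19

$2896.19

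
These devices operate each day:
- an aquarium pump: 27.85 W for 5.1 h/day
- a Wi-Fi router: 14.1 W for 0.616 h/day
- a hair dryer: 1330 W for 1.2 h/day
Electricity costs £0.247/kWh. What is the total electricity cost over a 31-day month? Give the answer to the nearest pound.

aquarium pump: 27.85 W × 5.1 h × 31 d = 4,403 Wh = 4.403 kWh
Wi-Fi router: 14.1 W × 0.616 h × 31 d = 269 Wh = 0.2693 kWh
hair dryer: 1330 W × 1.2 h × 31 d = 49,476 Wh = 49.48 kWh
Total energy = 4.403 + 0.2693 + 49.48 = 54.15 kWh
Cost = 54.15 kWh × £0.247 = £13.37 ≈ £13

£13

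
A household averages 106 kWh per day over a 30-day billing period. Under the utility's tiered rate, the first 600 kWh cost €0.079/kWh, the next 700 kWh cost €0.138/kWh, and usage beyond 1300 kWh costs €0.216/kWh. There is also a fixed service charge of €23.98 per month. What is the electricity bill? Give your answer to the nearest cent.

€574.06

Usage = 106 kWh/day × 30 days = 3180 kWh
First 600 kWh × €0.079 = €47.40
Next 700 kWh × €0.138 = €96.60
Remaining 1880 kWh × €0.216 = €406.08
Energy charge = €550.08; + service €23.98 = €574.06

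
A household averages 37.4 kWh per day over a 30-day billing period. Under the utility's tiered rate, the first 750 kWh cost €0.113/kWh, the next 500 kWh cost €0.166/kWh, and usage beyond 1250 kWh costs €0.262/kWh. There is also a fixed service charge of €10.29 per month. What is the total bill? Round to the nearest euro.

Usage = 37.4 kWh/day × 30 days = 1122 kWh
First 750 kWh × €0.113 = €84.75
Next 372 kWh × €0.166 = €61.75
Remaining tier: 0 kWh (not reached)
Energy charge = €146.50; + service €10.29 = €156.79 ≈ €157

€157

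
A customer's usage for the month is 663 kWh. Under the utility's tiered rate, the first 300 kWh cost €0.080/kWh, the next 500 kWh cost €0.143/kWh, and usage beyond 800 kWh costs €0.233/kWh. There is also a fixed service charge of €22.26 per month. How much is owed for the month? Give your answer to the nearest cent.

€98.17

First 300 kWh × €0.080 = €24.00
Next 363 kWh × €0.143 = €51.91
Remaining tier: 0 kWh (not reached)
Energy charge = €75.91; + service €22.26 = €98.17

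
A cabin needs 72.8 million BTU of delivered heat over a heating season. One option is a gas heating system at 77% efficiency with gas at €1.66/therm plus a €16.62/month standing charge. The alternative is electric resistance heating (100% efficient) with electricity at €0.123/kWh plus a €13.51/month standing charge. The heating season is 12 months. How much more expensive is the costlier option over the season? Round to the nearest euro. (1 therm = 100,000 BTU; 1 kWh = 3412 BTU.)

Heat load = 72.8 × 10⁶ BTU = 72,800,000 BTU
Gas: input = 72,800,000 / 0.770 = 94,545,455 BTU = 945.5 therm → 945.5 × €1.66 = €1,569.45; + 12 × €16.62 standing = €1,768.89
Electric: 72,800,000 BTU / 3412 = 21,340 kWh → × €0.123 = €2,624.38; + 12 × €13.51 standing = €2,786.50
Difference = |€1,768.89 − €2,786.50| = €1,017.61 ≈ €1018

€1018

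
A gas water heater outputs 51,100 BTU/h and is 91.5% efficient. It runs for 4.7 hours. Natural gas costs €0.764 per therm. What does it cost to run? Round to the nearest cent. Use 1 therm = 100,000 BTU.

Heat delivered = 51,100 BTU/h × 4.7 h = 240,170 BTU
Gas input = 240,170 / 0.915 = 262,481 BTU
= 262,481 / 100,000 = 2.625 therm
Cost = 2.625 × €0.764/therm = €2.01

€2.01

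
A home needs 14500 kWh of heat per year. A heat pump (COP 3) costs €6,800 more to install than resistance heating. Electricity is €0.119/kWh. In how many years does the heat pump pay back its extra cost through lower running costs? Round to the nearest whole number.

Resistance: 14500 kWh × €0.119 = €1,725.50/yr
Heat pump: 14500 / 3 = 4833 kWh in → × €0.119 = €575.17/yr
Annual savings = €1,150.33
Payback = €6,800 / €1,150.33 = 5.91 years

6 years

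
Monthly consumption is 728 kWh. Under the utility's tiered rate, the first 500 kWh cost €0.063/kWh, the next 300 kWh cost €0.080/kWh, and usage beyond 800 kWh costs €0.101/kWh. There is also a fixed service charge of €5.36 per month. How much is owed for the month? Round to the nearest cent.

€55.10

First 500 kWh × €0.063 = €31.50
Next 228 kWh × €0.080 = €18.24
Remaining tier: 0 kWh (not reached)
Energy charge = €49.74; + service €5.36 = €55.10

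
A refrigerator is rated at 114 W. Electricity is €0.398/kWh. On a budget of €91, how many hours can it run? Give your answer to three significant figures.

Energy budget = €91 / €0.398 per kWh = 228.6 kWh = 228,643 Wh
Runtime = 228,643 Wh / 114 W = 2,006 h

2010 h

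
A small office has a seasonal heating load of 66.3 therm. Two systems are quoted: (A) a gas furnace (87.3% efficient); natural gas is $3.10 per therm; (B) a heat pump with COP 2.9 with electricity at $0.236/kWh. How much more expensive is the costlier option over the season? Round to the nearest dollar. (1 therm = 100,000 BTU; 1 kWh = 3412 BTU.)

Heat load = 66.3 therm × 100,000 = 6,630,000 BTU
Gas: input = 6,630,000 / 0.873 = 7,594,502 BTU = 75.95 therm → 75.95 × $3.10 = $235.43
Heat pump: 6,630,000 BTU / 3412 = 1,943 kWh heat; / 2.9 = 670 kWh in → × $0.236 = $158.13
Difference = |$235.43 − $158.13| = $77.30 ≈ $77

$77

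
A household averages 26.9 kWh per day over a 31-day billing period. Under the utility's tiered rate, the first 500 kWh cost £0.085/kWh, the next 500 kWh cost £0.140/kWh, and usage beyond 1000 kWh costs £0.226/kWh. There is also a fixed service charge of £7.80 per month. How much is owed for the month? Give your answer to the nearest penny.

£97.05

Usage = 26.9 kWh/day × 31 days = 833.9 kWh
First 500 kWh × £0.085 = £42.50
Next 333.9 kWh × £0.140 = £46.75
Remaining tier: 0 kWh (not reached)
Energy charge = £89.25; + service £7.80 = £97.05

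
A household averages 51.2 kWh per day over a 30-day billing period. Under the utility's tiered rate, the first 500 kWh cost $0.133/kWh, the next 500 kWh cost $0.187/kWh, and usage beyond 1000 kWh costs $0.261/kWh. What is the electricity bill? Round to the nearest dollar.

$300

Usage = 51.2 kWh/day × 30 days = 1536 kWh
First 500 kWh × $0.133 = $66.50
Next 500 kWh × $0.187 = $93.50
Remaining 536 kWh × $0.261 = $139.90
Total = $299.90 ≈ $300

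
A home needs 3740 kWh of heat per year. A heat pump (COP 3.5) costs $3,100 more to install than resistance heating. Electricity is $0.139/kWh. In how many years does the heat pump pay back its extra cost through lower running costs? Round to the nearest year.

Resistance: 3740 kWh × $0.139 = $519.86/yr
Heat pump: 3740 / 3.5 = 1069 kWh in → × $0.139 = $148.53/yr
Annual savings = $371.33
Payback = $3,100 / $371.33 = 8.35 years

8 years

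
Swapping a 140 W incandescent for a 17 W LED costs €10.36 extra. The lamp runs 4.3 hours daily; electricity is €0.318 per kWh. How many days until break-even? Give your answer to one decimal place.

Power saved = 140 − 17 = 123 W
Daily energy saved = 123 W × 4.3 h = 528.9 Wh = 0.5289 kWh
Daily savings = 0.5289 × €0.318 = €0.1682
Payback = €10.36 / €0.1682 per day = 61.6 days

61.6 days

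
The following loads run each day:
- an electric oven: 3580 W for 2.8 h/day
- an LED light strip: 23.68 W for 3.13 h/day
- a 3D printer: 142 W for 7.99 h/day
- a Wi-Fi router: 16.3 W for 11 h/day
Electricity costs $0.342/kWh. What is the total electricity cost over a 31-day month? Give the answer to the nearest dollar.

$121

electric oven: 3580 W × 2.8 h × 31 d = 310,744 Wh = 310.7 kWh
LED light strip: 23.68 W × 3.13 h × 31 d = 2,298 Wh = 2.298 kWh
3D printer: 142 W × 7.99 h × 31 d = 35,172 Wh = 35.17 kWh
Wi-Fi router: 16.3 W × 11 h × 31 d = 5,558 Wh = 5.558 kWh
Total energy = 310.7 + 2.298 + 35.17 + 5.558 = 353.8 kWh
Cost = 353.8 kWh × $0.342 = $120.99 ≈ $121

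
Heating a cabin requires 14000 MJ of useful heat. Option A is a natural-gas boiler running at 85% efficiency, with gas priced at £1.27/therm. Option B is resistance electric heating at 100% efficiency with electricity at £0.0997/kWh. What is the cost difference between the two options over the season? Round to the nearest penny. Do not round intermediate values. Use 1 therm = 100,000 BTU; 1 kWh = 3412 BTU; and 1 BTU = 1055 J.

£189.49

Heat load = 14000 MJ = 14,000,000,000 J / 1055 = 13,270,142 BTU
Gas: input = 13,270,142 / 0.85 = 15,611,932 BTU = 156.1 therm → 156.1 × £1.27 = £198.27
Electric: 13,270,142 BTU / 3412 = 3,889 kWh → × £0.0997 = £387.76
Difference = |£198.27 − £387.76| = £189.49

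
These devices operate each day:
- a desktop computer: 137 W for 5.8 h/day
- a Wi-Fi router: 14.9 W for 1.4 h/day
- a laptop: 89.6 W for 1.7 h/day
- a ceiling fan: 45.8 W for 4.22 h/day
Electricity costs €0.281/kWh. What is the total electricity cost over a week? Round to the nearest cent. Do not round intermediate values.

desktop computer: 137 W × 5.8 h × 7 d = 5,562 Wh = 5.562 kWh
Wi-Fi router: 14.9 W × 1.4 h × 7 d = 146 Wh = 0.146 kWh
laptop: 89.6 W × 1.7 h × 7 d = 1,066 Wh = 1.066 kWh
ceiling fan: 45.8 W × 4.22 h × 7 d = 1,353 Wh = 1.353 kWh
Total energy = 5.562 + 0.146 + 1.066 + 1.353 = 8.127 kWh
Cost = 8.127 kWh × €0.281 = €2.28

€2.28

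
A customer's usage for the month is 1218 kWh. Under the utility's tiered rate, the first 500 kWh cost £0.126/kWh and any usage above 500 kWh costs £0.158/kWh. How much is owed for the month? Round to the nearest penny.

First 500 kWh × £0.126 = £63.00
Remaining 718 kWh × £0.158 = £113.44
Total = £176.44

£176.44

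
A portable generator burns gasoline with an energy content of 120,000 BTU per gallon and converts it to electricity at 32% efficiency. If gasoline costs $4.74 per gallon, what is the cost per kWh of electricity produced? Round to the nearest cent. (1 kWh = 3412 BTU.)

$0.42

Electrical output per gallon = 120,000 BTU × 0.32 / 3412 BTU/kWh = 11.25 kWh
Cost per kWh = $4.74 / 11.25 kWh = $0.421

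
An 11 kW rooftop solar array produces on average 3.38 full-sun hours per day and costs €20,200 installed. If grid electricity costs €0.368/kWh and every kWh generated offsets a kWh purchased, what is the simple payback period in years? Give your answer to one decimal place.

Daily generation = 11 kW × 3.38 h = 37.18 kWh
Annual generation = 37.18 × 365 = 13571 kWh
Annual savings = 13571 × €0.368 = €4,994.02
Payback = €20,200 / €4,994.02 = 4.04 years

4.0 years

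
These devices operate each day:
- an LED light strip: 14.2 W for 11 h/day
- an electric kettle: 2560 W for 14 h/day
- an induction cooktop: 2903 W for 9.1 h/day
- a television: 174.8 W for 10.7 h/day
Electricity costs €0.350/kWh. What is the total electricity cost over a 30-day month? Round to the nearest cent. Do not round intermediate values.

€674.98

LED light strip: 14.2 W × 11 h × 30 d = 4,686 Wh = 4.686 kWh
electric kettle: 2560 W × 14 h × 30 d = 1,075,200 Wh = 1,075 kWh
induction cooktop: 2903 W × 9.1 h × 30 d = 792,519 Wh = 792.5 kWh
television: 174.8 W × 10.7 h × 30 d = 56,111 Wh = 56.11 kWh
Total energy = 4.686 + 1,075 + 792.5 + 56.11 = 1,929 kWh
Cost = 1,929 kWh × €0.350 = €674.98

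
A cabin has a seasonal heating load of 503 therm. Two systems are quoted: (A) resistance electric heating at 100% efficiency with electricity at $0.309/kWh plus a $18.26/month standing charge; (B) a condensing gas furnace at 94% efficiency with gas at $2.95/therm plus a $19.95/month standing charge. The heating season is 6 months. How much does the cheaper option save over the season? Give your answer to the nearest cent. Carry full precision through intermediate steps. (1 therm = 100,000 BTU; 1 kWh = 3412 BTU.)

$2966.60

Heat load = 503 therm × 100,000 = 50,300,000 BTU
Gas: input = 50,300,000 / 0.94 = 53,510,638 BTU = 535.1 therm → 535.1 × $2.95 = $1,578.56; + 6 × $19.95 standing = $1,698.26
Electric: 50,300,000 BTU / 3412 = 14,740 kWh → × $0.309 = $4,555.30; + 6 × $18.26 standing = $4,664.86
Difference = |$1,698.26 − $4,664.86| = $2,966.60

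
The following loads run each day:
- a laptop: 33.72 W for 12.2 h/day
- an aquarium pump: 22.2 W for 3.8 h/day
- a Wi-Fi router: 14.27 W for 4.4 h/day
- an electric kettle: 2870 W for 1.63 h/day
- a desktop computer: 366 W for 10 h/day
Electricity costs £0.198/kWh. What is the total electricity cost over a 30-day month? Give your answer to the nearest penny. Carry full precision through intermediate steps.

laptop: 33.72 W × 12.2 h × 30 d = 12,342 Wh = 12.34 kWh
aquarium pump: 22.2 W × 3.8 h × 30 d = 2,531 Wh = 2.531 kWh
Wi-Fi router: 14.27 W × 4.4 h × 30 d = 1,884 Wh = 1.884 kWh
electric kettle: 2870 W × 1.63 h × 30 d = 140,343 Wh = 140.3 kWh
desktop computer: 366 W × 10 h × 30 d = 109,800 Wh = 109.8 kWh
Total energy = 12.34 + 2.531 + 1.884 + 140.3 + 109.8 = 266.9 kWh
Cost = 266.9 kWh × £0.198 = £52.85

£52.85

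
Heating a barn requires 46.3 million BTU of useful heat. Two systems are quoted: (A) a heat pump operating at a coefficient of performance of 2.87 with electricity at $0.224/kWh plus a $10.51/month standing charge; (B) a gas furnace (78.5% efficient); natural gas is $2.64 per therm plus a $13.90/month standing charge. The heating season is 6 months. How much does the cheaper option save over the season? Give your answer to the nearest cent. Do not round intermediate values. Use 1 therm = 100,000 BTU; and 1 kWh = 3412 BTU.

$518.33

Heat load = 46.3 × 10⁶ BTU = 46,300,000 BTU
Gas: input = 46,300,000 / 0.785 = 58,980,892 BTU = 589.8 therm → 589.8 × $2.64 = $1,557.10; + 6 × $13.90 standing = $1,640.50
Heat pump: 46,300,000 BTU / 3412 = 13,570 kWh heat; / 2.87 = 4,728 kWh in → × $0.224 = $1,059.10; + 6 × $10.51 standing = $1,122.16
Difference = |$1,640.50 − $1,122.16| = $518.33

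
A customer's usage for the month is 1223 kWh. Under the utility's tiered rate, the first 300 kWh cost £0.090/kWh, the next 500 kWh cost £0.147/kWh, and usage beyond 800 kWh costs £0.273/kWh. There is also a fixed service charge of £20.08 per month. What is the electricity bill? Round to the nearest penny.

£236.06

First 300 kWh × £0.090 = £27.00
Next 500 kWh × £0.147 = £73.50
Remaining 423 kWh × £0.273 = £115.48
Energy charge = £215.98; + service £20.08 = £236.06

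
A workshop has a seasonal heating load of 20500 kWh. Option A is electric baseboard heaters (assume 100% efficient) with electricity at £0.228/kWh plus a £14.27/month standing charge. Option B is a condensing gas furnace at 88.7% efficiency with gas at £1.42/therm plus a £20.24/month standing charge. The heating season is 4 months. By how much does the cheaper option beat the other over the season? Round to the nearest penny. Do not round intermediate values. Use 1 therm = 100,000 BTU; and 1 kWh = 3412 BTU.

£3530.35

Heat load = 20500 kWh × 3412 = 69,946,000 BTU
Gas: input = 69,946,000 / 0.887 = 78,856,821 BTU = 788.6 therm → 788.6 × £1.42 = £1,119.77; + 4 × £20.24 standing = £1,200.73
Electric: 69,946,000 BTU / 3412 = 20,500 kWh → × £0.228 = £4,674.00; + 4 × £14.27 standing = £4,731.08
Difference = |£1,200.73 − £4,731.08| = £3,530.35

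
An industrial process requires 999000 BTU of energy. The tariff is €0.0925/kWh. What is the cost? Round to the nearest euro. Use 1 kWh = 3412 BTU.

€27

999000 BTU × (0.00029308 kWh/BTU) = 292.8 kWh
Cost = 292.8 kWh × €0.0925/kWh = €27.08 ≈ €27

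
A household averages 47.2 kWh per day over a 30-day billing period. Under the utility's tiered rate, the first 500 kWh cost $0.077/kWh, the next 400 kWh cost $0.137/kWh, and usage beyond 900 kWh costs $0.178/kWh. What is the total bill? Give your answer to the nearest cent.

Usage = 47.2 kWh/day × 30 days = 1416 kWh
First 500 kWh × $0.077 = $38.50
Next 400 kWh × $0.137 = $54.80
Remaining 516 kWh × $0.178 = $91.85
Total = $185.15

$185.15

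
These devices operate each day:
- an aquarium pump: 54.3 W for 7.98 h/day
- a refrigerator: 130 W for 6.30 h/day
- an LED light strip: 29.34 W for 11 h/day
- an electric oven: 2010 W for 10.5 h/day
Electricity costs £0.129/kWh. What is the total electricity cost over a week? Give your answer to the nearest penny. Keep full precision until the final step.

£20.48

aquarium pump: 54.3 W × 7.98 h × 7 d = 3,033 Wh = 3.033 kWh
refrigerator: 130 W × 6.30 h × 7 d = 5,733 Wh = 5.733 kWh
LED light strip: 29.34 W × 11 h × 7 d = 2,259 Wh = 2.259 kWh
electric oven: 2010 W × 10.5 h × 7 d = 147,735 Wh = 147.7 kWh
Total energy = 3.033 + 5.733 + 2.259 + 147.7 = 158.8 kWh
Cost = 158.8 kWh × £0.129 = £20.48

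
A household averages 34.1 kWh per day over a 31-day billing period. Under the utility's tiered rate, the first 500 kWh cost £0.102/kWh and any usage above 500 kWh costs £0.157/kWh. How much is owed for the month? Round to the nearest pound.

£138

Usage = 34.1 kWh/day × 31 days = 1057.1 kWh
First 500 kWh × £0.102 = £51.00
Remaining 557.1 kWh × £0.157 = £87.46
Total = £138.46 ≈ £138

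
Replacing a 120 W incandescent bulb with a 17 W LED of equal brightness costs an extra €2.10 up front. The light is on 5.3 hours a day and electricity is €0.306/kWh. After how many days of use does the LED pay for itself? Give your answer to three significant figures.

Power saved = 120 − 17 = 103 W
Daily energy saved = 103 W × 5.3 h = 545.9 Wh = 0.5459 kWh
Daily savings = 0.5459 × €0.306 = €0.1670
Payback = €2.10 / €0.1670 per day = 12.57 days

12.6 days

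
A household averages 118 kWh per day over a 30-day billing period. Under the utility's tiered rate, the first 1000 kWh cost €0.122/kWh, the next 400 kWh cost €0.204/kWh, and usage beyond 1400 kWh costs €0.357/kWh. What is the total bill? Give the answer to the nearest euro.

€968

Usage = 118 kWh/day × 30 days = 3540 kWh
First 1000 kWh × €0.122 = €122.00
Next 400 kWh × €0.204 = €81.60
Remaining 2140 kWh × €0.357 = €763.98
Total = €967.58 ≈ €968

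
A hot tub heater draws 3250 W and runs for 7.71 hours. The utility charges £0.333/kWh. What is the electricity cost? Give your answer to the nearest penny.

Energy = 3250 W × 7.71 h = 25,058 Wh = 25.06 kWh
Cost = 25.06 kWh × £0.333/kWh = £8.34

£8.34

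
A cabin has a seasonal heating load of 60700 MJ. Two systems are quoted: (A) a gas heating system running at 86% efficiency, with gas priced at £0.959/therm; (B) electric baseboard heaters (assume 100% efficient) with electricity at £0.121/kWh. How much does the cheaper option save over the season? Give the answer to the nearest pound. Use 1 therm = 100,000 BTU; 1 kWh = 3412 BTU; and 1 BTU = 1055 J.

£1399

Heat load = 60700 MJ = 60,700,000,000 J / 1055 = 57,535,545 BTU
Gas: input = 57,535,545 / 0.86 = 66,901,797 BTU = 669 therm → 669 × £0.959 = £641.59
Electric: 57,535,545 BTU / 3412 = 16,860 kWh → × £0.121 = £2,040.39
Difference = |£641.59 − £2,040.39| = £1,398.80 ≈ £1399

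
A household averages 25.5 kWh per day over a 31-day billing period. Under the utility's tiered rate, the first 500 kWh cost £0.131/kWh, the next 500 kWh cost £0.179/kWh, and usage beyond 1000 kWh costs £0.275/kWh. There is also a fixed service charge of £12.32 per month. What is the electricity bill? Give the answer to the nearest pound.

£130

Usage = 25.5 kWh/day × 31 days = 790.5 kWh
First 500 kWh × £0.131 = £65.50
Next 290.5 kWh × £0.179 = £52.00
Remaining tier: 0 kWh (not reached)
Energy charge = £117.50; + service £12.32 = £129.82 ≈ £130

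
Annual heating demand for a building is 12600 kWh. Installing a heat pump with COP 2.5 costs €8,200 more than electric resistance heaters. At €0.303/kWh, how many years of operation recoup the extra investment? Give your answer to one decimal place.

Resistance: 12600 kWh × €0.303 = €3,817.80/yr
Heat pump: 12600 / 2.5 = 5040 kWh in → × €0.303 = €1,527.12/yr
Annual savings = €2,290.68
Payback = €8,200 / €2,290.68 = 3.58 years

3.6 years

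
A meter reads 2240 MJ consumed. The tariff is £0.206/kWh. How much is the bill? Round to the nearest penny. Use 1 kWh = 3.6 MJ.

£128.18

2240 MJ × (0.27778 kWh/MJ) = 622.2 kWh
Cost = 622.2 kWh × £0.206/kWh = £128.18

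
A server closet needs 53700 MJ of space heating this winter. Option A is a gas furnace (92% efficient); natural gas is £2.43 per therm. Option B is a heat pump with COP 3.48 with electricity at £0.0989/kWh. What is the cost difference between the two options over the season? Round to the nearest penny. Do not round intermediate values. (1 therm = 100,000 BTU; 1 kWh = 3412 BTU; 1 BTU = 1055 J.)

Heat load = 53700 MJ = 53,700,000,000 J / 1055 = 50,900,474 BTU
Gas: input = 50,900,474 / 0.92 = 55,326,602 BTU = 553.3 therm → 553.3 × £2.43 = £1,344.44
Heat pump: 50,900,474 BTU / 3412 = 14,920 kWh heat; / 3.48 = 4,287 kWh in → × £0.0989 = £423.96
Difference = |£1,344.44 − £423.96| = £920.47

£920.47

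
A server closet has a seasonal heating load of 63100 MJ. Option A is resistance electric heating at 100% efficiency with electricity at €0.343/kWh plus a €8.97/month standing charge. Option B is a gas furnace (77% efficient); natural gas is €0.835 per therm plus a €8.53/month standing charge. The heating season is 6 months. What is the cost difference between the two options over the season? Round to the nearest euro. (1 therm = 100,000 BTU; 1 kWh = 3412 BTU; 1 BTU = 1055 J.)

€5367

Heat load = 63100 MJ = 63,100,000,000 J / 1055 = 59,810,427 BTU
Gas: input = 59,810,427 / 0.77 = 77,675,879 BTU = 776.8 therm → 776.8 × €0.835 = €648.59; + 6 × €8.53 standing = €699.77
Electric: 59,810,427 BTU / 3412 = 17,530 kWh → × €0.343 = €6,012.60; + 6 × €8.97 standing = €6,066.42
Difference = |€699.77 − €6,066.42| = €5,366.64 ≈ €5367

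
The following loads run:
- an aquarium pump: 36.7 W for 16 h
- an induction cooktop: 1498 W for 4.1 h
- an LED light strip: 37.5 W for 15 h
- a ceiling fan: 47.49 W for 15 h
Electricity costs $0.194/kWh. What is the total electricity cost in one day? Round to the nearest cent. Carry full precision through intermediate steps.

$1.55

aquarium pump: 36.7 W × 16 h = 587 Wh = 0.5872 kWh
induction cooktop: 1498 W × 4.1 h = 6,142 Wh = 6.142 kWh
LED light strip: 37.5 W × 15 h = 562 Wh = 0.5625 kWh
ceiling fan: 47.49 W × 15 h = 712 Wh = 0.7124 kWh
Total energy = 0.5872 + 6.142 + 0.5625 + 0.7124 = 8.004 kWh
Cost = 8.004 kWh × $0.194 = $1.55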